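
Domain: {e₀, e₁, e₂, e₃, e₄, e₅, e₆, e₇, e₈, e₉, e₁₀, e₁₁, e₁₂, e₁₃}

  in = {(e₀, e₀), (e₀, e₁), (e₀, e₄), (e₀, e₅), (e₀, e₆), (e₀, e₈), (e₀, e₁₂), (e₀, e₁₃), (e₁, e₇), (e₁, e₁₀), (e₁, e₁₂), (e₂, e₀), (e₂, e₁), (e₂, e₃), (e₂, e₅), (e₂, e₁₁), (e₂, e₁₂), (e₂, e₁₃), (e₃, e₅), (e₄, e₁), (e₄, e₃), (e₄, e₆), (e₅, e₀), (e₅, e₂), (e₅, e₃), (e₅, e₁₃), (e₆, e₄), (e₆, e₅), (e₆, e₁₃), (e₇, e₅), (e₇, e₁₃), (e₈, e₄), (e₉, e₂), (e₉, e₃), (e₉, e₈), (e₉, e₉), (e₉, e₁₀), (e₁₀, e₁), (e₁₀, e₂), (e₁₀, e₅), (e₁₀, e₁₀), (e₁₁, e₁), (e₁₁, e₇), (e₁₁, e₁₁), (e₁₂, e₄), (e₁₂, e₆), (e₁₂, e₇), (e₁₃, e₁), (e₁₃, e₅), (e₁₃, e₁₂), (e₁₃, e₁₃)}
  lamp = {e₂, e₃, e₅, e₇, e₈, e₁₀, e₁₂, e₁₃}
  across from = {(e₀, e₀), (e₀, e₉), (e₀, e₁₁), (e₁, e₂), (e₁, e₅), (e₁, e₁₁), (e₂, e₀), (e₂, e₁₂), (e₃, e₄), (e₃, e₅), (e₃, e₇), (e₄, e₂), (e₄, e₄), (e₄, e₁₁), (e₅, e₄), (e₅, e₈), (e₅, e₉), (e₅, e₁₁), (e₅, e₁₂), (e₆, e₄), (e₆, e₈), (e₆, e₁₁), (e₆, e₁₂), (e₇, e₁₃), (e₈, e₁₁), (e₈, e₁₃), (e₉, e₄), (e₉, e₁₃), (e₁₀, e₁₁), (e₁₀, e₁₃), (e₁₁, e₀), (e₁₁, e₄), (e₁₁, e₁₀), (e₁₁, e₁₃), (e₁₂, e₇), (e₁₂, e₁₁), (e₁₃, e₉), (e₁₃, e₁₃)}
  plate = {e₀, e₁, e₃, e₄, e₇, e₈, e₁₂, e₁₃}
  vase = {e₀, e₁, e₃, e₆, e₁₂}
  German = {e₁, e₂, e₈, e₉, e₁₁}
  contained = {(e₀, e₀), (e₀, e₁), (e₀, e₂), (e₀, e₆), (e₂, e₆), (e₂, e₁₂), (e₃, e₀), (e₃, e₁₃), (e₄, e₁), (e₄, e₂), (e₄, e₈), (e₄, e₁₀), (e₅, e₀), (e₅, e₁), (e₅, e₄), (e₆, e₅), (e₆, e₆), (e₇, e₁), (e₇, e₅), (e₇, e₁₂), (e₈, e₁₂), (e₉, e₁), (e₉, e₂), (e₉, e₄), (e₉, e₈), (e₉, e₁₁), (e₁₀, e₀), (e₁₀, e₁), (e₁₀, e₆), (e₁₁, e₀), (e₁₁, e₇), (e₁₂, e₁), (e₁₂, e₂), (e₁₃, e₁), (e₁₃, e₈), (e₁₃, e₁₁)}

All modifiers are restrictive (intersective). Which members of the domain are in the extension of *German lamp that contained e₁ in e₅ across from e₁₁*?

∅

⟦that contained e₁⟧ = {x : ⟨x, e₁⟩ ∈ ⟦contained⟧} = {e₀, e₄, e₅, e₇, e₉, e₁₀, e₁₂, e₁₃}
⟦in e₅⟧ = {x : ⟨x, e₅⟩ ∈ ⟦in⟧} = {e₀, e₂, e₃, e₆, e₇, e₁₀, e₁₃}
⟦across from e₁₁⟧ = {x : ⟨x, e₁₁⟩ ∈ ⟦across from⟧} = {e₀, e₁, e₄, e₅, e₆, e₈, e₁₀, e₁₂}
⟦lamp⟧ = {e₂, e₃, e₅, e₇, e₈, e₁₀, e₁₂, e₁₃}
… ∩ ⟦that contained e₁⟧ = {e₂, e₃, e₅, e₇, e₈, e₁₀, e₁₂, e₁₃} ∩ {e₀, e₄, e₅, e₇, e₉, e₁₀, e₁₂, e₁₃} = {e₅, e₇, e₁₀, e₁₂, e₁₃}
… ∩ ⟦in e₅⟧ = {e₅, e₇, e₁₀, e₁₂, e₁₃} ∩ {e₀, e₂, e₃, e₆, e₇, e₁₀, e₁₃} = {e₇, e₁₀, e₁₃}
… ∩ ⟦across from e₁₁⟧ = {e₇, e₁₀, e₁₃} ∩ {e₀, e₁, e₄, e₅, e₆, e₈, e₁₀, e₁₂} = {e₁₀}
… ∩ ⟦German⟧ = {e₁₀} ∩ {e₁, e₂, e₈, e₉, e₁₁} = ∅
So ⟦German lamp that contained e₁ in e₅ across from e₁₁⟧ = ∅.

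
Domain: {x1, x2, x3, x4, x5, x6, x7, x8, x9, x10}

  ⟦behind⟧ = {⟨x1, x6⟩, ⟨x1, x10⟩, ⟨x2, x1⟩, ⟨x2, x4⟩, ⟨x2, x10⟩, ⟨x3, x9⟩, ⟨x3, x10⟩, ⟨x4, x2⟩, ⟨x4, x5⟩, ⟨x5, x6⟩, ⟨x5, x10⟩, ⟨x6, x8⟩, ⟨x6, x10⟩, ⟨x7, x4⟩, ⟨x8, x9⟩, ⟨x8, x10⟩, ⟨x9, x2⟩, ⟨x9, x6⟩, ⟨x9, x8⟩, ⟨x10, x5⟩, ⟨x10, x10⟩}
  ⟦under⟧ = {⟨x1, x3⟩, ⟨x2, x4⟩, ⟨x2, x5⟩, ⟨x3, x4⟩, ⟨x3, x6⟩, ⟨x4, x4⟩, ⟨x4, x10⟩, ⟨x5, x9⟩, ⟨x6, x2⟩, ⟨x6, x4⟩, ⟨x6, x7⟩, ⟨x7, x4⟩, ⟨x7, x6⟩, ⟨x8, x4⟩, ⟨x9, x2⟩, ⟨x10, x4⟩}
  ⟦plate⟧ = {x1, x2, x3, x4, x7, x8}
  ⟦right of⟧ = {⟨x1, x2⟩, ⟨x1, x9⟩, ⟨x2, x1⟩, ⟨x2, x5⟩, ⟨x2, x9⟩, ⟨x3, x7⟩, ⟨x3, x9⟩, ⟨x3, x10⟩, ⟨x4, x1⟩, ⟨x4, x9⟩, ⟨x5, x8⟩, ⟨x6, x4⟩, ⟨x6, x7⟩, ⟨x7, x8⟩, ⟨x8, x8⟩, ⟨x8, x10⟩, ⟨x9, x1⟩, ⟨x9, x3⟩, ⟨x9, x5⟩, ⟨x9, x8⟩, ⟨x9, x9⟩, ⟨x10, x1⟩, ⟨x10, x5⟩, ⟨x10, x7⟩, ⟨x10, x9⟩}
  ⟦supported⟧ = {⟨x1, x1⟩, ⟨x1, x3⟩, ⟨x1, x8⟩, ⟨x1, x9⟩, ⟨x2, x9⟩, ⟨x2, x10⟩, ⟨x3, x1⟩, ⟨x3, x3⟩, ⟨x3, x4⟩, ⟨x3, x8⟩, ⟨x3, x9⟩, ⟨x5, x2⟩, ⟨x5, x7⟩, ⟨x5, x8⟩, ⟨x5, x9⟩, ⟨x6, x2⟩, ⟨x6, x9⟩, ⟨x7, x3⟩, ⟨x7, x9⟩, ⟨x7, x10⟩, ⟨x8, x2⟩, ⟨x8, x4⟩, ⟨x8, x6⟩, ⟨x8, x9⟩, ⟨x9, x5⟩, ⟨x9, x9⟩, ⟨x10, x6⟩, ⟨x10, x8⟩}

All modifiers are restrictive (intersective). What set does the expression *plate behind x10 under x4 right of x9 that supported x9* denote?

⟦behind x10⟧ = {x : ⟨x, x10⟩ ∈ ⟦behind⟧} = {x1, x2, x3, x5, x6, x8, x10}
⟦under x4⟧ = {x : ⟨x, x4⟩ ∈ ⟦under⟧} = {x2, x3, x4, x6, x7, x8, x10}
⟦right of x9⟧ = {x : ⟨x, x9⟩ ∈ ⟦right of⟧} = {x1, x2, x3, x4, x9, x10}
⟦that supported x9⟧ = {x : ⟨x, x9⟩ ∈ ⟦supported⟧} = {x1, x2, x3, x5, x6, x7, x8, x9}
⟦plate⟧ = {x1, x2, x3, x4, x7, x8}
… ∩ ⟦behind x10⟧ = {x1, x2, x3, x4, x7, x8} ∩ {x1, x2, x3, x5, x6, x8, x10} = {x1, x2, x3, x8}
… ∩ ⟦under x4⟧ = {x1, x2, x3, x8} ∩ {x2, x3, x4, x6, x7, x8, x10} = {x2, x3, x8}
… ∩ ⟦right of x9⟧ = {x2, x3, x8} ∩ {x1, x2, x3, x4, x9, x10} = {x2, x3}
… ∩ ⟦that supported x9⟧ = {x2, x3} ∩ {x1, x2, x3, x5, x6, x7, x8, x9} = {x2, x3}
So ⟦plate behind x10 under x4 right of x9 that supported x9⟧ = {x2, x3}.

{x2, x3}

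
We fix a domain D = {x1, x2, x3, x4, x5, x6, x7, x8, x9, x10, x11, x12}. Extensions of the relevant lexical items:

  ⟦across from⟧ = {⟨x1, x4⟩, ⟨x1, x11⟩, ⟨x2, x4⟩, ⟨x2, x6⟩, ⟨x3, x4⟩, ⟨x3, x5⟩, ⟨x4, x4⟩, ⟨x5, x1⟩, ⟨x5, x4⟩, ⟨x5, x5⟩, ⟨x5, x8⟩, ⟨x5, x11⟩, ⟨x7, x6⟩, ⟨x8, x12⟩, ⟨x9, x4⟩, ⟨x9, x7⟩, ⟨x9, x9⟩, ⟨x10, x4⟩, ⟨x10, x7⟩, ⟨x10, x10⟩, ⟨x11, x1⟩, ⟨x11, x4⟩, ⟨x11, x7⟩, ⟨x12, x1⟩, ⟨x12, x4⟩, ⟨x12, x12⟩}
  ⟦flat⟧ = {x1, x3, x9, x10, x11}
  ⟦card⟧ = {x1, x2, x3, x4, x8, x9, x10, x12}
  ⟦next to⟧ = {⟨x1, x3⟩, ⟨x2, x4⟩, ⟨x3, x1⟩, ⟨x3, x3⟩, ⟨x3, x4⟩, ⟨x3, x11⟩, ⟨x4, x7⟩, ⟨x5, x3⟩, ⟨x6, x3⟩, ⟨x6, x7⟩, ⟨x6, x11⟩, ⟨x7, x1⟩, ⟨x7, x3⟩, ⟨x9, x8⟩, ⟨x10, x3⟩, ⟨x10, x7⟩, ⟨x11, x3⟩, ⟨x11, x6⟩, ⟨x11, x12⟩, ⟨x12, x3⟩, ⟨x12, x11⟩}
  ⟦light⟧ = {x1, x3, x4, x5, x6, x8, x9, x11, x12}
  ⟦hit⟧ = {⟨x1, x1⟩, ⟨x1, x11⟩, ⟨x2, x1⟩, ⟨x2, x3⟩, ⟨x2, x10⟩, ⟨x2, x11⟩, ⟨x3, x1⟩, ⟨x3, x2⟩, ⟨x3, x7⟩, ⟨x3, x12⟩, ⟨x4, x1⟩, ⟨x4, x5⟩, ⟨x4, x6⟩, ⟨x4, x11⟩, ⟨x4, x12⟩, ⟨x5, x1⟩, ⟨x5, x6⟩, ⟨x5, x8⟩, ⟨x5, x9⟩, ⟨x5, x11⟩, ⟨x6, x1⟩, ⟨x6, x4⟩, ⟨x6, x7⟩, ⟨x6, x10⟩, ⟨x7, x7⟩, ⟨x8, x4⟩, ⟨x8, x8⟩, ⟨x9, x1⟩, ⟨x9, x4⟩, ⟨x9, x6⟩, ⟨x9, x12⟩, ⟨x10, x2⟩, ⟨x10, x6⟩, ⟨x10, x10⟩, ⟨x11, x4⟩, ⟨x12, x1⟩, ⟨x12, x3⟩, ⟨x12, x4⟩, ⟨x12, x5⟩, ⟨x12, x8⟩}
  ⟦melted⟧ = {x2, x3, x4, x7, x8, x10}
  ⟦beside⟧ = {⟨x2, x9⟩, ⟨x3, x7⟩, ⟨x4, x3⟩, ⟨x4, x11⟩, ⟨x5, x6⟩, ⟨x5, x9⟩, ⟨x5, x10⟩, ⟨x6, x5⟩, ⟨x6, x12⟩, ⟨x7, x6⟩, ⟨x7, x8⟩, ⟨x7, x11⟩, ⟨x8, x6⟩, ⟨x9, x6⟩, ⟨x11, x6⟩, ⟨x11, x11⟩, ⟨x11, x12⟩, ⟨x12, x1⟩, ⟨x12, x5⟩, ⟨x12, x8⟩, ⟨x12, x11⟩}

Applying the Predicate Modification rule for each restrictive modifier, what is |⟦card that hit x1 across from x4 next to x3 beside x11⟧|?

⟦that hit x1⟧ = {x : ⟨x, x1⟩ ∈ ⟦hit⟧} = {x1, x2, x3, x4, x5, x6, x9, x12}
⟦across from x4⟧ = {x : ⟨x, x4⟩ ∈ ⟦across from⟧} = {x1, x2, x3, x4, x5, x9, x10, x11, x12}
⟦next to x3⟧ = {x : ⟨x, x3⟩ ∈ ⟦next to⟧} = {x1, x3, x5, x6, x7, x10, x11, x12}
⟦beside x11⟧ = {x : ⟨x, x11⟩ ∈ ⟦beside⟧} = {x4, x7, x11, x12}
⟦card⟧ = {x1, x2, x3, x4, x8, x9, x10, x12}
… ∩ ⟦that hit x1⟧ = {x1, x2, x3, x4, x8, x9, x10, x12} ∩ {x1, x2, x3, x4, x5, x6, x9, x12} = {x1, x2, x3, x4, x9, x12}
… ∩ ⟦across from x4⟧ = {x1, x2, x3, x4, x9, x12} ∩ {x1, x2, x3, x4, x5, x9, x10, x11, x12} = {x1, x2, x3, x4, x9, x12}
… ∩ ⟦next to x3⟧ = {x1, x2, x3, x4, x9, x12} ∩ {x1, x3, x5, x6, x7, x10, x11, x12} = {x1, x3, x12}
… ∩ ⟦beside x11⟧ = {x1, x3, x12} ∩ {x4, x7, x11, x12} = {x12}
⟦card that hit x1 across from x4 next to x3 beside x11⟧ = {x12}, so the cardinality is 1.

1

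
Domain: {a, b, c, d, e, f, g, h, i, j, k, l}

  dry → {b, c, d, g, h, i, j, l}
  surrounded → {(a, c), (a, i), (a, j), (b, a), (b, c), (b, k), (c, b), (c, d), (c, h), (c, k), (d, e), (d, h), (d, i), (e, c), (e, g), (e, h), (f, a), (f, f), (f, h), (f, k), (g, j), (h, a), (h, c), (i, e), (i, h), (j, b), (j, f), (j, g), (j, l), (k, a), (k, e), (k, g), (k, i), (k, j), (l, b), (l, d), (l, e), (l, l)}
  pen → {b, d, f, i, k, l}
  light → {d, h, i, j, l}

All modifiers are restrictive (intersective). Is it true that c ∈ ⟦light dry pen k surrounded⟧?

no

⟦k surrounded⟧ = {x : ⟨k, x⟩ ∈ ⟦surrounded⟧} = {a, e, g, i, j}
⟦pen⟧ = {b, d, f, i, k, l}
… ∩ ⟦k surrounded⟧ = {b, d, f, i, k, l} ∩ {a, e, g, i, j} = {i}
… ∩ ⟦light⟧ = {i} ∩ {d, h, i, j, l} = {i}
… ∩ ⟦dry⟧ = {i} ∩ {b, c, d, g, h, i, j, l} = {i}
⟦light dry pen k surrounded⟧ = {i}; c ∉ this set.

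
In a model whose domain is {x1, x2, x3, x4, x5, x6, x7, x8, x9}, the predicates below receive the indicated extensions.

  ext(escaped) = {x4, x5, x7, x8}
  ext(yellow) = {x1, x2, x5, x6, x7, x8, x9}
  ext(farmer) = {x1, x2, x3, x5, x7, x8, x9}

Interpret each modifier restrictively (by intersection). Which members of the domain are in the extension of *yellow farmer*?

{x1, x2, x5, x7, x8, x9}

⟦farmer⟧ = {x1, x2, x3, x5, x7, x8, x9}
… ∩ ⟦yellow⟧ = {x1, x2, x3, x5, x7, x8, x9} ∩ {x1, x2, x5, x6, x7, x8, x9} = {x1, x2, x5, x7, x8, x9}
So ⟦yellow farmer⟧ = {x1, x2, x5, x7, x8, x9}.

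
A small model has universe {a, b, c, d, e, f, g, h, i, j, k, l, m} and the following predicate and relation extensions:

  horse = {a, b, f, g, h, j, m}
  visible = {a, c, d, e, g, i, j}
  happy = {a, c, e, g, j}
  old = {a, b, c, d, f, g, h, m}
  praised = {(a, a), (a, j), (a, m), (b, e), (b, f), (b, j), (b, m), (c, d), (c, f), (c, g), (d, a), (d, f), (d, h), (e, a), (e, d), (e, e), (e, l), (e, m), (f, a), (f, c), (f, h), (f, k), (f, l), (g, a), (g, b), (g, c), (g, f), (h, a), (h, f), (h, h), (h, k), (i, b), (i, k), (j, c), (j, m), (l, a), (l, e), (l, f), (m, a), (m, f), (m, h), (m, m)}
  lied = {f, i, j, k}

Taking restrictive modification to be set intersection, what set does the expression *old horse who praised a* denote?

{a, f, g, h, m}

⟦who praised a⟧ = {x : ⟨x, a⟩ ∈ ⟦praised⟧} = {a, d, e, f, g, h, l, m}
⟦horse⟧ = {a, b, f, g, h, j, m}
… ∩ ⟦who praised a⟧ = {a, b, f, g, h, j, m} ∩ {a, d, e, f, g, h, l, m} = {a, f, g, h, m}
… ∩ ⟦old⟧ = {a, f, g, h, m} ∩ {a, b, c, d, f, g, h, m} = {a, f, g, h, m}
So ⟦old horse who praised a⟧ = {a, f, g, h, m}.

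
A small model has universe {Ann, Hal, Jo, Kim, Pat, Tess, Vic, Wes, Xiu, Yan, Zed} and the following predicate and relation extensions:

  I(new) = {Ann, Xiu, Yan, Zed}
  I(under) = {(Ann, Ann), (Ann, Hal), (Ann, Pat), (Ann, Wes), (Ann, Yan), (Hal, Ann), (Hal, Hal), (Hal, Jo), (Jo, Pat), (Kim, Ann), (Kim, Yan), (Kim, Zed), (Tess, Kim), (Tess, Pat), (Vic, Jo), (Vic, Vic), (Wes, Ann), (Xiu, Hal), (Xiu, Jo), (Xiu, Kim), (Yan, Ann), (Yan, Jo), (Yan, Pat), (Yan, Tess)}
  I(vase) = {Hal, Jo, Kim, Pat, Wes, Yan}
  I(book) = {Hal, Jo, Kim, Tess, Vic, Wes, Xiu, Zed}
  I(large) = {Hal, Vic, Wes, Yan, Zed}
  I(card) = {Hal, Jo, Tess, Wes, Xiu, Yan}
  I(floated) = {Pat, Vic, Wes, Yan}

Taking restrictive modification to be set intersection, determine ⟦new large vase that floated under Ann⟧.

⟦that floated⟧ = ⟦floated⟧ = {Pat, Vic, Wes, Yan}
⟦under Ann⟧ = {x : ⟨x, Ann⟩ ∈ ⟦under⟧} = {Ann, Hal, Kim, Wes, Yan}
⟦vase⟧ = {Hal, Jo, Kim, Pat, Wes, Yan}
… ∩ ⟦that floated⟧ = {Hal, Jo, Kim, Pat, Wes, Yan} ∩ {Pat, Vic, Wes, Yan} = {Pat, Wes, Yan}
… ∩ ⟦under Ann⟧ = {Pat, Wes, Yan} ∩ {Ann, Hal, Kim, Wes, Yan} = {Wes, Yan}
… ∩ ⟦new⟧ = {Wes, Yan} ∩ {Ann, Xiu, Yan, Zed} = {Yan}
… ∩ ⟦large⟧ = {Yan} ∩ {Hal, Vic, Wes, Yan, Zed} = {Yan}
So ⟦new large vase that floated under Ann⟧ = {Yan}.

{Yan}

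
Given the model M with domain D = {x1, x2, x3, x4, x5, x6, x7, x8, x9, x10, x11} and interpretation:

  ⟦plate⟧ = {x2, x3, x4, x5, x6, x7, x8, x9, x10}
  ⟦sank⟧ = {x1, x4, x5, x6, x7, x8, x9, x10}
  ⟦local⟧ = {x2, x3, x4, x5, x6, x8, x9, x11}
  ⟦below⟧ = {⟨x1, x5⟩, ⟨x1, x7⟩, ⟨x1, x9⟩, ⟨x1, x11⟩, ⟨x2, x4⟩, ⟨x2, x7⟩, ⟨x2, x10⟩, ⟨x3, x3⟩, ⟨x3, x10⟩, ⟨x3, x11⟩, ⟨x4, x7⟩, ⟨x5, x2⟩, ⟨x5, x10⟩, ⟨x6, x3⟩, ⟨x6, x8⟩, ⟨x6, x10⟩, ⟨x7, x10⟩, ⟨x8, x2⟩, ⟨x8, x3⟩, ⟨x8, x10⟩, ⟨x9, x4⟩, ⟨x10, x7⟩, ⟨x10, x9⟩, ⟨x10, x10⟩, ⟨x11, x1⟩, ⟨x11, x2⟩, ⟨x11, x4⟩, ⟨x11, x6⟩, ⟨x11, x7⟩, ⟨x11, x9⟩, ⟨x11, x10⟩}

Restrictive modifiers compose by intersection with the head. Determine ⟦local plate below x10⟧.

{x2, x3, x5, x6, x8}

⟦below x10⟧ = {x : ⟨x, x10⟩ ∈ ⟦below⟧} = {x2, x3, x5, x6, x7, x8, x10, x11}
⟦plate⟧ = {x2, x3, x4, x5, x6, x7, x8, x9, x10}
… ∩ ⟦below x10⟧ = {x2, x3, x4, x5, x6, x7, x8, x9, x10} ∩ {x2, x3, x5, x6, x7, x8, x10, x11} = {x2, x3, x5, x6, x7, x8, x10}
… ∩ ⟦local⟧ = {x2, x3, x5, x6, x7, x8, x10} ∩ {x2, x3, x4, x5, x6, x8, x9, x11} = {x2, x3, x5, x6, x8}
So ⟦local plate below x10⟧ = {x2, x3, x5, x6, x8}.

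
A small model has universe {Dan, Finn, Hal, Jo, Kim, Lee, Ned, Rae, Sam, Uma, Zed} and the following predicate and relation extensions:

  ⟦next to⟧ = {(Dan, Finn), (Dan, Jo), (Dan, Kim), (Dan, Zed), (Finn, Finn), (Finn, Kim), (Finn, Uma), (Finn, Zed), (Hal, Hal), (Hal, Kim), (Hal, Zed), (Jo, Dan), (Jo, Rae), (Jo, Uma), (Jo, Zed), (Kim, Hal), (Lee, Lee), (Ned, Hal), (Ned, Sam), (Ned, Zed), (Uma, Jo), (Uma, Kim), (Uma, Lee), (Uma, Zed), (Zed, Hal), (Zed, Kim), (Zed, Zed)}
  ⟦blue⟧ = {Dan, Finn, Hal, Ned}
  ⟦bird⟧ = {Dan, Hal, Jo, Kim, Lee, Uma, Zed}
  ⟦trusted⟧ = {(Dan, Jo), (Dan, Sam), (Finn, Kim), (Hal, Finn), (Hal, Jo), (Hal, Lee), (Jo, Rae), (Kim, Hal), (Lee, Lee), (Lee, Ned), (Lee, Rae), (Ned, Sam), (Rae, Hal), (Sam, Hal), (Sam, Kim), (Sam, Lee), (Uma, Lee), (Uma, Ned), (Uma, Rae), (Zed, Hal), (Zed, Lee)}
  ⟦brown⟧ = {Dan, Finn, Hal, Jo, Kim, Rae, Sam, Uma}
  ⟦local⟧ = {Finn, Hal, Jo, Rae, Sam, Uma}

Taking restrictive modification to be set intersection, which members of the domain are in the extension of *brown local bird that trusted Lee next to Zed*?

{Hal, Uma}

⟦that trusted Lee⟧ = {x : ⟨x, Lee⟩ ∈ ⟦trusted⟧} = {Hal, Lee, Sam, Uma, Zed}
⟦next to Zed⟧ = {x : ⟨x, Zed⟩ ∈ ⟦next to⟧} = {Dan, Finn, Hal, Jo, Ned, Uma, Zed}
⟦bird⟧ = {Dan, Hal, Jo, Kim, Lee, Uma, Zed}
… ∩ ⟦that trusted Lee⟧ = {Dan, Hal, Jo, Kim, Lee, Uma, Zed} ∩ {Hal, Lee, Sam, Uma, Zed} = {Hal, Lee, Uma, Zed}
… ∩ ⟦next to Zed⟧ = {Hal, Lee, Uma, Zed} ∩ {Dan, Finn, Hal, Jo, Ned, Uma, Zed} = {Hal, Uma, Zed}
… ∩ ⟦brown⟧ = {Hal, Uma, Zed} ∩ {Dan, Finn, Hal, Jo, Kim, Rae, Sam, Uma} = {Hal, Uma}
… ∩ ⟦local⟧ = {Hal, Uma} ∩ {Finn, Hal, Jo, Rae, Sam, Uma} = {Hal, Uma}
So ⟦brown local bird that trusted Lee next to Zed⟧ = {Hal, Uma}.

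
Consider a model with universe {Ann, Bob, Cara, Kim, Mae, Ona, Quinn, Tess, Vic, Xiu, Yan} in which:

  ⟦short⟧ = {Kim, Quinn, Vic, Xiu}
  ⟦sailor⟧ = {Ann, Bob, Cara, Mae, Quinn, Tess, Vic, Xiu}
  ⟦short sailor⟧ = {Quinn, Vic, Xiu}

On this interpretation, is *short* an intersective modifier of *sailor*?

yes

⟦short⟧ ∩ ⟦sailor⟧ = {Kim, Quinn, Vic, Xiu} ∩ {Ann, Bob, Cara, Mae, Quinn, Tess, Vic, Xiu} = {Quinn, Vic, Xiu}
Observed ⟦short sailor⟧ = {Quinn, Vic, Xiu}.
These coincide, so the modifier is intersective here.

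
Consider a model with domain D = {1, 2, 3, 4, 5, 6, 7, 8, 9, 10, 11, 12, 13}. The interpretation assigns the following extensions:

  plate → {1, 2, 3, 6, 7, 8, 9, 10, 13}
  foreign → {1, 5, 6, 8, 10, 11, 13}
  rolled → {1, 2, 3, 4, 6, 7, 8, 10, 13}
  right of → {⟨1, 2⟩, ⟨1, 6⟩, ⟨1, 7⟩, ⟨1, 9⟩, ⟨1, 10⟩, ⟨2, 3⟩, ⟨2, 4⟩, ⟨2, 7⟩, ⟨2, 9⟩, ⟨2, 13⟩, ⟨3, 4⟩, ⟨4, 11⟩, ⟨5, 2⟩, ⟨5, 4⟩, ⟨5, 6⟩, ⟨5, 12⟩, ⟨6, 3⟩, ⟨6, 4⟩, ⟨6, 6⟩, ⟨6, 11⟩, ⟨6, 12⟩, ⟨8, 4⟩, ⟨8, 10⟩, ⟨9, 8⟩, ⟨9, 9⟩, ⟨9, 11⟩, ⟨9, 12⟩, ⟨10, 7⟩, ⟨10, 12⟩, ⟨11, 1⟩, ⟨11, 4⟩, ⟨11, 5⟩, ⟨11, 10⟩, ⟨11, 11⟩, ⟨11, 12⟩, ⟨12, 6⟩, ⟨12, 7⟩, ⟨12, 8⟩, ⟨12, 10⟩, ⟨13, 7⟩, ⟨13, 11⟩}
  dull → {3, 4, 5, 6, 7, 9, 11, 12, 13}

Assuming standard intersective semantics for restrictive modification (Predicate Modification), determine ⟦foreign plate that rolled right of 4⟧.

{6, 8}

⟦that rolled⟧ = ⟦rolled⟧ = {1, 2, 3, 4, 6, 7, 8, 10, 13}
⟦right of 4⟧ = {x : ⟨x, 4⟩ ∈ ⟦right of⟧} = {2, 3, 5, 6, 8, 11}
⟦plate⟧ = {1, 2, 3, 6, 7, 8, 9, 10, 13}
… ∩ ⟦that rolled⟧ = {1, 2, 3, 6, 7, 8, 9, 10, 13} ∩ {1, 2, 3, 4, 6, 7, 8, 10, 13} = {1, 2, 3, 6, 7, 8, 10, 13}
… ∩ ⟦right of 4⟧ = {1, 2, 3, 6, 7, 8, 10, 13} ∩ {2, 3, 5, 6, 8, 11} = {2, 3, 6, 8}
… ∩ ⟦foreign⟧ = {2, 3, 6, 8} ∩ {1, 5, 6, 8, 10, 11, 13} = {6, 8}
So ⟦foreign plate that rolled right of 4⟧ = {6, 8}.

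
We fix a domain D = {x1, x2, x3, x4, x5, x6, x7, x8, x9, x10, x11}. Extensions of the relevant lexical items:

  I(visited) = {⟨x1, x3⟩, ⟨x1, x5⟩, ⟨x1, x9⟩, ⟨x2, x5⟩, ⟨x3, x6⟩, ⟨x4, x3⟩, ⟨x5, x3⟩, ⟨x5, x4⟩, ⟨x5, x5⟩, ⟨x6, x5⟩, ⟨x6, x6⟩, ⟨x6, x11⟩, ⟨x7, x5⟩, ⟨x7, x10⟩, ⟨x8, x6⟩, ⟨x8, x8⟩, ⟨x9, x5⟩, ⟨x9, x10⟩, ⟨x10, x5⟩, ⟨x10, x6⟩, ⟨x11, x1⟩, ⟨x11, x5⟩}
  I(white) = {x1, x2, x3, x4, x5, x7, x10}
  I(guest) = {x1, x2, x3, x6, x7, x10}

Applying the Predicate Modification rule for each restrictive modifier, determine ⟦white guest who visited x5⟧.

{x1, x2, x7, x10}

⟦who visited x5⟧ = {x : ⟨x, x5⟩ ∈ ⟦visited⟧} = {x1, x2, x5, x6, x7, x9, x10, x11}
⟦guest⟧ = {x1, x2, x3, x6, x7, x10}
… ∩ ⟦who visited x5⟧ = {x1, x2, x3, x6, x7, x10} ∩ {x1, x2, x5, x6, x7, x9, x10, x11} = {x1, x2, x6, x7, x10}
… ∩ ⟦white⟧ = {x1, x2, x6, x7, x10} ∩ {x1, x2, x3, x4, x5, x7, x10} = {x1, x2, x7, x10}
So ⟦white guest who visited x5⟧ = {x1, x2, x7, x10}.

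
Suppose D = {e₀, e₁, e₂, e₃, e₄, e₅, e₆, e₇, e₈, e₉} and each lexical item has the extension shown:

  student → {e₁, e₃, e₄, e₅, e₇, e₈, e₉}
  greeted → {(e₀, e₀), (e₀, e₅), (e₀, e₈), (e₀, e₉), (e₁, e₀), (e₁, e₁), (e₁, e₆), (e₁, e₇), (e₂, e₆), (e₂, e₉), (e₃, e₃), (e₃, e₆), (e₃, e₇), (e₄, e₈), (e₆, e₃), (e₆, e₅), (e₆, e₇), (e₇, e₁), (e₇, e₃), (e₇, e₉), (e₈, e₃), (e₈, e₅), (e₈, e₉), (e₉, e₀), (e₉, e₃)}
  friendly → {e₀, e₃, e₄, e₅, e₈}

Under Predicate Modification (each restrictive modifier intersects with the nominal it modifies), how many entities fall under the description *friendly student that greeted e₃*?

2

⟦that greeted e₃⟧ = {x : ⟨x, e₃⟩ ∈ ⟦greeted⟧} = {e₃, e₆, e₇, e₈, e₉}
⟦student⟧ = {e₁, e₃, e₄, e₅, e₇, e₈, e₉}
… ∩ ⟦that greeted e₃⟧ = {e₁, e₃, e₄, e₅, e₇, e₈, e₉} ∩ {e₃, e₆, e₇, e₈, e₉} = {e₃, e₇, e₈, e₉}
… ∩ ⟦friendly⟧ = {e₃, e₇, e₈, e₉} ∩ {e₀, e₃, e₄, e₅, e₈} = {e₃, e₈}
⟦friendly student that greeted e₃⟧ = {e₃, e₈}, so the cardinality is 2.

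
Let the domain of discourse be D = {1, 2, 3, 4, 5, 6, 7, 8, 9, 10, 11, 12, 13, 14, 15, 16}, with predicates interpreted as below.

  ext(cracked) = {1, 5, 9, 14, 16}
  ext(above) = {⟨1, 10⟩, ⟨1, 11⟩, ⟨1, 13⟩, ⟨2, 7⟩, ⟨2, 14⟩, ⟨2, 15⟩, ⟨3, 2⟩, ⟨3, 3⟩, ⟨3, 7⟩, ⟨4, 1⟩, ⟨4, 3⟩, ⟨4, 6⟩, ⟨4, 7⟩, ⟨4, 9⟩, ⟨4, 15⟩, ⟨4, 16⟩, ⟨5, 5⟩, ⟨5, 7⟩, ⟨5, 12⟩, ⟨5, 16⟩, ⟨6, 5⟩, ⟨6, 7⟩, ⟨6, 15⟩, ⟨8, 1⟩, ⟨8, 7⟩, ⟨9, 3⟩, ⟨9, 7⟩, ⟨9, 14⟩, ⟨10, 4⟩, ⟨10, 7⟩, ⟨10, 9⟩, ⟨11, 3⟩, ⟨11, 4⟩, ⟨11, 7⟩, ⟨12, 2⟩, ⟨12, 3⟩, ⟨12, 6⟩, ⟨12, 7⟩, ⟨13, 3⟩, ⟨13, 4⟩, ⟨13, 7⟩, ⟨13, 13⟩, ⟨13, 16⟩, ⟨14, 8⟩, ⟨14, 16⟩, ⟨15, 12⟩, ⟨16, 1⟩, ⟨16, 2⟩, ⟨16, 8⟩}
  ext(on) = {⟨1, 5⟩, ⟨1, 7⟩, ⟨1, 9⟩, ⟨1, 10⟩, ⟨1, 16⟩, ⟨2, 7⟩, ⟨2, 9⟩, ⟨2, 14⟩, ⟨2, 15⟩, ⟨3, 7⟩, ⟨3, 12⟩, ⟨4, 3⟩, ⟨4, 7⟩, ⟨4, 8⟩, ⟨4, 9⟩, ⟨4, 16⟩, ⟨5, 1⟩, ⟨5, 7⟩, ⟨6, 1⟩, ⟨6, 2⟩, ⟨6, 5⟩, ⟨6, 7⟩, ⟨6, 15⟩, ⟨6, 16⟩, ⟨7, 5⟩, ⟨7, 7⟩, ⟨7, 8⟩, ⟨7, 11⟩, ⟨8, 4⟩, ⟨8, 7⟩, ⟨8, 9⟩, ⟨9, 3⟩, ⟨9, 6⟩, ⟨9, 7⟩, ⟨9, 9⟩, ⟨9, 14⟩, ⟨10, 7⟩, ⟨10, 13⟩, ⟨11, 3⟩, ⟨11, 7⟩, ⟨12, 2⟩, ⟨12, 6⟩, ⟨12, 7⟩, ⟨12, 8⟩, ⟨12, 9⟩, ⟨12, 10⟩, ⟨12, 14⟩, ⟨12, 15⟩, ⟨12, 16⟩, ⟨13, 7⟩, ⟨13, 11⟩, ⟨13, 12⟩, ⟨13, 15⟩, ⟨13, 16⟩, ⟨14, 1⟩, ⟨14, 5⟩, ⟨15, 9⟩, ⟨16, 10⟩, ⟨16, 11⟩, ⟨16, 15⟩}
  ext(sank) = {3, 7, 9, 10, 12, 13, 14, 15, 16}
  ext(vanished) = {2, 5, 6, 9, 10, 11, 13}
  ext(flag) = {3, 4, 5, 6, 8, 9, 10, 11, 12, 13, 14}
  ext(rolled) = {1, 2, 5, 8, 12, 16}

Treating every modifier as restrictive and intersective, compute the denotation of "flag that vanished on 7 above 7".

{5, 6, 9, 10, 11, 13}

⟦that vanished⟧ = ⟦vanished⟧ = {2, 5, 6, 9, 10, 11, 13}
⟦on 7⟧ = {x : ⟨x, 7⟩ ∈ ⟦on⟧} = {1, 2, 3, 4, 5, 6, 7, 8, 9, 10, 11, 12, 13}
⟦above 7⟧ = {x : ⟨x, 7⟩ ∈ ⟦above⟧} = {2, 3, 4, 5, 6, 8, 9, 10, 11, 12, 13}
⟦flag⟧ = {3, 4, 5, 6, 8, 9, 10, 11, 12, 13, 14}
… ∩ ⟦that vanished⟧ = {3, 4, 5, 6, 8, 9, 10, 11, 12, 13, 14} ∩ {2, 5, 6, 9, 10, 11, 13} = {5, 6, 9, 10, 11, 13}
… ∩ ⟦on 7⟧ = {5, 6, 9, 10, 11, 13} ∩ {1, 2, 3, 4, 5, 6, 7, 8, 9, 10, 11, 12, 13} = {5, 6, 9, 10, 11, 13}
… ∩ ⟦above 7⟧ = {5, 6, 9, 10, 11, 13} ∩ {2, 3, 4, 5, 6, 8, 9, 10, 11, 12, 13} = {5, 6, 9, 10, 11, 13}
So ⟦flag that vanished on 7 above 7⟧ = {5, 6, 9, 10, 11, 13}.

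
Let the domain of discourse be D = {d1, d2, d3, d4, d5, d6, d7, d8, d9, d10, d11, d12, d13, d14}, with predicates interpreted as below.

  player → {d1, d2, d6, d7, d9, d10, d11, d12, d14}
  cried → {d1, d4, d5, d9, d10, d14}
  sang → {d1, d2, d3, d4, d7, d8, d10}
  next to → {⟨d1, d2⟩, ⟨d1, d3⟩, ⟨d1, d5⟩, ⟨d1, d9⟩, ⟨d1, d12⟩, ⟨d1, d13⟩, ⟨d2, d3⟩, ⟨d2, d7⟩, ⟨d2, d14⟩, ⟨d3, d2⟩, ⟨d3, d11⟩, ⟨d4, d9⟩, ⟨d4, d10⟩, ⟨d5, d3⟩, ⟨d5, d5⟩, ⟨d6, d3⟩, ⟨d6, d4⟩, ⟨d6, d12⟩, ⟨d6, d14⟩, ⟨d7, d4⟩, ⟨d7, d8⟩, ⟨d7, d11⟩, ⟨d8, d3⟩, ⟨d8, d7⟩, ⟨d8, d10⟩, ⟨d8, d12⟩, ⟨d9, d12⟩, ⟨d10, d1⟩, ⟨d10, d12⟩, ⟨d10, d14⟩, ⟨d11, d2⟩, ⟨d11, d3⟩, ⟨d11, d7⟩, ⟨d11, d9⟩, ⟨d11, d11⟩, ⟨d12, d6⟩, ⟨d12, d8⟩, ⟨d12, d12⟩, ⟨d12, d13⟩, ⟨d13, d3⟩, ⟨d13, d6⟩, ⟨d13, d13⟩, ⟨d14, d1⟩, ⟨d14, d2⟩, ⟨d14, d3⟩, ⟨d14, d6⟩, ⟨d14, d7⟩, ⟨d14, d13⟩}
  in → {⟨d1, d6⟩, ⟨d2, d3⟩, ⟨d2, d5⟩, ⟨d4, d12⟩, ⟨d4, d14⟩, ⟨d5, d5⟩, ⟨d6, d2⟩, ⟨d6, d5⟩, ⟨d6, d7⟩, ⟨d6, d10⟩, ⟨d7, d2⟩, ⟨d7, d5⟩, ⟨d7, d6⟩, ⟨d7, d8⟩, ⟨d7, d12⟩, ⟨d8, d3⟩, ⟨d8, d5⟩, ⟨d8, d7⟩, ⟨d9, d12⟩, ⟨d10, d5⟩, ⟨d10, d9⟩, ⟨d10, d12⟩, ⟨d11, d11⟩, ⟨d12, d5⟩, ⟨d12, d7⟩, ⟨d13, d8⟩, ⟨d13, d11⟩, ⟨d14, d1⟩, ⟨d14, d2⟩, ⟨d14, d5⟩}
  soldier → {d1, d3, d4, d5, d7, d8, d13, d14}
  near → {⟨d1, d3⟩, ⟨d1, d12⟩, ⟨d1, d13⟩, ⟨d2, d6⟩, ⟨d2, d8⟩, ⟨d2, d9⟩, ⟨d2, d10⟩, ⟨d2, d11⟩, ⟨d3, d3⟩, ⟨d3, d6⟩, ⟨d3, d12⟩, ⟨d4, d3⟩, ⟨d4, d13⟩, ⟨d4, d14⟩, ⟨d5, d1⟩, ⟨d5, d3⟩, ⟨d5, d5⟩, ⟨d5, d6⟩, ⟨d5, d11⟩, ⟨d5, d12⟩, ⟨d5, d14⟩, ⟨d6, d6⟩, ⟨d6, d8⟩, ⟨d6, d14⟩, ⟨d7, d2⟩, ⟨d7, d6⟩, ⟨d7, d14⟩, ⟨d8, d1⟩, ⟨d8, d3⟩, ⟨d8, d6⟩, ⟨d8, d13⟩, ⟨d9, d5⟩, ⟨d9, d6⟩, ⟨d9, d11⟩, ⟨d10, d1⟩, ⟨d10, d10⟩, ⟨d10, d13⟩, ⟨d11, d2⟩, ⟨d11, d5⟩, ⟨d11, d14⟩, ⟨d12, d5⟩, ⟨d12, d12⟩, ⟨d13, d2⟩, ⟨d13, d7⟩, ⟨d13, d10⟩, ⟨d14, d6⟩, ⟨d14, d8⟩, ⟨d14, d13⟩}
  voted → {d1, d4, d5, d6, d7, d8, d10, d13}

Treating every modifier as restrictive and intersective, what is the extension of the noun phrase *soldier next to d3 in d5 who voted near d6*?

⟦next to d3⟧ = {x : ⟨x, d3⟩ ∈ ⟦next to⟧} = {d1, d2, d5, d6, d8, d11, d13, d14}
⟦in d5⟧ = {x : ⟨x, d5⟩ ∈ ⟦in⟧} = {d2, d5, d6, d7, d8, d10, d12, d14}
⟦who voted⟧ = ⟦voted⟧ = {d1, d4, d5, d6, d7, d8, d10, d13}
⟦near d6⟧ = {x : ⟨x, d6⟩ ∈ ⟦near⟧} = {d2, d3, d5, d6, d7, d8, d9, d14}
⟦soldier⟧ = {d1, d3, d4, d5, d7, d8, d13, d14}
… ∩ ⟦next to d3⟧ = {d1, d3, d4, d5, d7, d8, d13, d14} ∩ {d1, d2, d5, d6, d8, d11, d13, d14} = {d1, d5, d8, d13, d14}
… ∩ ⟦in d5⟧ = {d1, d5, d8, d13, d14} ∩ {d2, d5, d6, d7, d8, d10, d12, d14} = {d5, d8, d14}
… ∩ ⟦who voted⟧ = {d5, d8, d14} ∩ {d1, d4, d5, d6, d7, d8, d10, d13} = {d5, d8}
… ∩ ⟦near d6⟧ = {d5, d8} ∩ {d2, d3, d5, d6, d7, d8, d9, d14} = {d5, d8}
So ⟦soldier next to d3 in d5 who voted near d6⟧ = {d5, d8}.

{d5, d8}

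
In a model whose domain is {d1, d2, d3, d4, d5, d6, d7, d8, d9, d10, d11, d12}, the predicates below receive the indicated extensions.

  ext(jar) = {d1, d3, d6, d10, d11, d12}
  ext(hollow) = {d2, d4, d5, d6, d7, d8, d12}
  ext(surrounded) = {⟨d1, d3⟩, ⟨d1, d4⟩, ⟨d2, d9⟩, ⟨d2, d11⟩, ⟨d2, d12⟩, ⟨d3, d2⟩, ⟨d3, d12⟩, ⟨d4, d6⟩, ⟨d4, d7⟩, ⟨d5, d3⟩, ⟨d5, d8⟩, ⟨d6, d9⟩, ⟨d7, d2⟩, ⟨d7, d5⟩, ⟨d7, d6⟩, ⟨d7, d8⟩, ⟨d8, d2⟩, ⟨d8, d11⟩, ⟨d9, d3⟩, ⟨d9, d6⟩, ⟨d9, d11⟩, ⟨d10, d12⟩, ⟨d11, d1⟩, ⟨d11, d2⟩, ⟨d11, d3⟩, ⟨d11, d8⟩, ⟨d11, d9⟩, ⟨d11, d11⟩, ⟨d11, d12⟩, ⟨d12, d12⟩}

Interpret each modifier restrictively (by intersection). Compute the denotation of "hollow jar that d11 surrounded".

{d12}

⟦that d11 surrounded⟧ = {x : ⟨d11, x⟩ ∈ ⟦surrounded⟧} = {d1, d2, d3, d8, d9, d11, d12}
⟦jar⟧ = {d1, d3, d6, d10, d11, d12}
… ∩ ⟦that d11 surrounded⟧ = {d1, d3, d6, d10, d11, d12} ∩ {d1, d2, d3, d8, d9, d11, d12} = {d1, d3, d11, d12}
… ∩ ⟦hollow⟧ = {d1, d3, d11, d12} ∩ {d2, d4, d5, d6, d7, d8, d12} = {d12}
So ⟦hollow jar that d11 surrounded⟧ = {d12}.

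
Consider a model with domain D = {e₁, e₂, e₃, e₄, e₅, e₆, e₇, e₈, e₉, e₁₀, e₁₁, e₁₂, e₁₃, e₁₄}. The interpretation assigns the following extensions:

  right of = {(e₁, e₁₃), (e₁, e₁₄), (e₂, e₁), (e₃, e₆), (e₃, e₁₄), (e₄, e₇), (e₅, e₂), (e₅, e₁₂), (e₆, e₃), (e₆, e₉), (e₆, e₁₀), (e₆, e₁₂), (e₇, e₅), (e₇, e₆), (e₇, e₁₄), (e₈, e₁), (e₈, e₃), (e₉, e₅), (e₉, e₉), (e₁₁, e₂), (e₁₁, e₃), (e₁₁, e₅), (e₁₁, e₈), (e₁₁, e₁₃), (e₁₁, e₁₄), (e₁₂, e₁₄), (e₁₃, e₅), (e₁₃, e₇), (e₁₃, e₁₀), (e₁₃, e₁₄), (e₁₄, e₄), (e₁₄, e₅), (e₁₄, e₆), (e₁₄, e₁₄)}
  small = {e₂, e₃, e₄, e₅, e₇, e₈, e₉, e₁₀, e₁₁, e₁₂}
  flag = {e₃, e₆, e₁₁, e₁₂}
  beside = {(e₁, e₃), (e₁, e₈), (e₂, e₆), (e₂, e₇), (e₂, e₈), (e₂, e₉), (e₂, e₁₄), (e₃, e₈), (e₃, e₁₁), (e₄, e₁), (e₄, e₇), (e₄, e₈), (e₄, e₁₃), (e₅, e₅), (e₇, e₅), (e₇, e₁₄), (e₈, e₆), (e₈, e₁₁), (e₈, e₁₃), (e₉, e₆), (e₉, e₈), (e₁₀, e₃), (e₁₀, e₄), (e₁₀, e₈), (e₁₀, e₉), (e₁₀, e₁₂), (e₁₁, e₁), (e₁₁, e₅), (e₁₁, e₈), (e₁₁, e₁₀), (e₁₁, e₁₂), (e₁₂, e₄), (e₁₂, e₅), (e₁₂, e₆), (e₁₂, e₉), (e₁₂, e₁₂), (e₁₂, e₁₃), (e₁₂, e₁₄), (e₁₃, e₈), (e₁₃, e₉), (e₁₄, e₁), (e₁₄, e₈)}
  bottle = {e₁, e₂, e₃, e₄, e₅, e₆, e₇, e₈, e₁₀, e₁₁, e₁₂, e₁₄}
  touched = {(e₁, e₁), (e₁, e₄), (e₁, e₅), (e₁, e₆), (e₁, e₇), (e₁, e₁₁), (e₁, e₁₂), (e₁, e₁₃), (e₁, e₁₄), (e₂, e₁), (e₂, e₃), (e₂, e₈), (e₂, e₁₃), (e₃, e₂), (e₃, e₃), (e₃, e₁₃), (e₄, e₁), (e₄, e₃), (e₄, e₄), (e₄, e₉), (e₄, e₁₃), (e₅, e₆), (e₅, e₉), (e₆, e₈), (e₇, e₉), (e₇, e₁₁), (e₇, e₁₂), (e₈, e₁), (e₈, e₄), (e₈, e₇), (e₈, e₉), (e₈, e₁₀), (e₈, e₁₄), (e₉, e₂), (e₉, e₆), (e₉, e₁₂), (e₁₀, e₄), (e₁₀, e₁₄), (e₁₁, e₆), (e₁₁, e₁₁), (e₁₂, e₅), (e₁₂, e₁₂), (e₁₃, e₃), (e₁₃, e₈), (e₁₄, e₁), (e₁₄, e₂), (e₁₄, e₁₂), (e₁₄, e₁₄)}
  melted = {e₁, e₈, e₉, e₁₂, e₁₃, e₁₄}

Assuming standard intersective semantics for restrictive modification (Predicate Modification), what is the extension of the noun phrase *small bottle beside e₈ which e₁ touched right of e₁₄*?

⟦beside e₈⟧ = {x : ⟨x, e₈⟩ ∈ ⟦beside⟧} = {e₁, e₂, e₃, e₄, e₉, e₁₀, e₁₁, e₁₃, e₁₄}
⟦which e₁ touched⟧ = {x : ⟨e₁, x⟩ ∈ ⟦touched⟧} = {e₁, e₄, e₅, e₆, e₇, e₁₁, e₁₂, e₁₃, e₁₄}
⟦right of e₁₄⟧ = {x : ⟨x, e₁₄⟩ ∈ ⟦right of⟧} = {e₁, e₃, e₇, e₁₁, e₁₂, e₁₃, e₁₄}
⟦bottle⟧ = {e₁, e₂, e₃, e₄, e₅, e₆, e₇, e₈, e₁₀, e₁₁, e₁₂, e₁₄}
… ∩ ⟦beside e₈⟧ = {e₁, e₂, e₃, e₄, e₅, e₆, e₇, e₈, e₁₀, e₁₁, e₁₂, e₁₄} ∩ {e₁, e₂, e₃, e₄, e₉, e₁₀, e₁₁, e₁₃, e₁₄} = {e₁, e₂, e₃, e₄, e₁₀, e₁₁, e₁₄}
… ∩ ⟦which e₁ touched⟧ = {e₁, e₂, e₃, e₄, e₁₀, e₁₁, e₁₄} ∩ {e₁, e₄, e₅, e₆, e₇, e₁₁, e₁₂, e₁₃, e₁₄} = {e₁, e₄, e₁₁, e₁₄}
… ∩ ⟦right of e₁₄⟧ = {e₁, e₄, e₁₁, e₁₄} ∩ {e₁, e₃, e₇, e₁₁, e₁₂, e₁₃, e₁₄} = {e₁, e₁₁, e₁₄}
… ∩ ⟦small⟧ = {e₁, e₁₁, e₁₄} ∩ {e₂, e₃, e₄, e₅, e₇, e₈, e₉, e₁₀, e₁₁, e₁₂} = {e₁₁}
So ⟦small bottle beside e₈ which e₁ touched right of e₁₄⟧ = {e₁₁}.

{e₁₁}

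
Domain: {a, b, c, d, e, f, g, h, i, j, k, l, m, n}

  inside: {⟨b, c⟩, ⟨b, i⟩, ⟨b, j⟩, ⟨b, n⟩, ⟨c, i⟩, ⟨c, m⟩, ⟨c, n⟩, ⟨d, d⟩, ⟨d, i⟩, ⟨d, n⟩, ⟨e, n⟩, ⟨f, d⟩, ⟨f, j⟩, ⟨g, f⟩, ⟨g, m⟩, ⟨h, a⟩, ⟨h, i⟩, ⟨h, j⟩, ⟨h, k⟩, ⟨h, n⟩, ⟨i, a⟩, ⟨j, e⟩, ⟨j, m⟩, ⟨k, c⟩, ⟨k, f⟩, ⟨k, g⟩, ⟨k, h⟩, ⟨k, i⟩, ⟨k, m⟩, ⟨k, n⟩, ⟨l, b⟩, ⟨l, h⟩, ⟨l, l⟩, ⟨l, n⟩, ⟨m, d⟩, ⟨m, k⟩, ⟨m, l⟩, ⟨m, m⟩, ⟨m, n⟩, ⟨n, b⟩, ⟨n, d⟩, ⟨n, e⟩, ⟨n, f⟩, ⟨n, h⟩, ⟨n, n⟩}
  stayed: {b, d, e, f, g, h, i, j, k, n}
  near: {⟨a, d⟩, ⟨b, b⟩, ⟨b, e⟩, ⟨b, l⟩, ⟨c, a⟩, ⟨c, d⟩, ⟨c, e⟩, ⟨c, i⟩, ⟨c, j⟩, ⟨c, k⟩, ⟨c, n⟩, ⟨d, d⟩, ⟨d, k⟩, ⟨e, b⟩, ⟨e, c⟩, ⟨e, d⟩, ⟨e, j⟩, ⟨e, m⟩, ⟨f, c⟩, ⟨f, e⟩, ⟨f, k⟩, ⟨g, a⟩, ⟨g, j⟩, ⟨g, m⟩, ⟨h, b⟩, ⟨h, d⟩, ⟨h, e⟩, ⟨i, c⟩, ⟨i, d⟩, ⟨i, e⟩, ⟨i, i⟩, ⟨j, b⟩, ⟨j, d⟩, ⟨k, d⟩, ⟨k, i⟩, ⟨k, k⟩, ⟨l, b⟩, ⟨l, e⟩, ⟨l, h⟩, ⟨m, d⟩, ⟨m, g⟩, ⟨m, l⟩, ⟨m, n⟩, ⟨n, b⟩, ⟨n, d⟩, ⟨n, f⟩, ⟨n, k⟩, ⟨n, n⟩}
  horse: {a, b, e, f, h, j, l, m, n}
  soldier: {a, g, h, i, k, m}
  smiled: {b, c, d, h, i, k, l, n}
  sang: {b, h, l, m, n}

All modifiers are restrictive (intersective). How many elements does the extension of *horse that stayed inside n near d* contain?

3

⟦that stayed⟧ = ⟦stayed⟧ = {b, d, e, f, g, h, i, j, k, n}
⟦inside n⟧ = {x : ⟨x, n⟩ ∈ ⟦inside⟧} = {b, c, d, e, h, k, l, m, n}
⟦near d⟧ = {x : ⟨x, d⟩ ∈ ⟦near⟧} = {a, c, d, e, h, i, j, k, m, n}
⟦horse⟧ = {a, b, e, f, h, j, l, m, n}
… ∩ ⟦that stayed⟧ = {a, b, e, f, h, j, l, m, n} ∩ {b, d, e, f, g, h, i, j, k, n} = {b, e, f, h, j, n}
… ∩ ⟦inside n⟧ = {b, e, f, h, j, n} ∩ {b, c, d, e, h, k, l, m, n} = {b, e, h, n}
… ∩ ⟦near d⟧ = {b, e, h, n} ∩ {a, c, d, e, h, i, j, k, m, n} = {e, h, n}
⟦horse that stayed inside n near d⟧ = {e, h, n}, so the cardinality is 3.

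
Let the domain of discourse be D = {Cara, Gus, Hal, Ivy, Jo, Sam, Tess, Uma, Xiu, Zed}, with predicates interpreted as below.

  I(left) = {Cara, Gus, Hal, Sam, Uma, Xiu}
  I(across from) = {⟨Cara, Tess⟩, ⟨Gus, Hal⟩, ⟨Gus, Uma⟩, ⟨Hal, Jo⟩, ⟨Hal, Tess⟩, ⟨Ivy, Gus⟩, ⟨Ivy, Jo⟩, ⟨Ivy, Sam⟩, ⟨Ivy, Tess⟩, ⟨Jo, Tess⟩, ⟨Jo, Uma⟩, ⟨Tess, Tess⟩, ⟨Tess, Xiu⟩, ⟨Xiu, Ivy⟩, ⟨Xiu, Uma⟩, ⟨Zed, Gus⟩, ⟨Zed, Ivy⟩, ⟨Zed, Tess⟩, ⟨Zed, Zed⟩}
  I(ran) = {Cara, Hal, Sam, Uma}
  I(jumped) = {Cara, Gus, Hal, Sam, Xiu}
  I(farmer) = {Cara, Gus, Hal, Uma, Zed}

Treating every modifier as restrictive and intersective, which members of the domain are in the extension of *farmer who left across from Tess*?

{Cara, Hal}

⟦who left⟧ = ⟦left⟧ = {Cara, Gus, Hal, Sam, Uma, Xiu}
⟦across from Tess⟧ = {x : ⟨x, Tess⟩ ∈ ⟦across from⟧} = {Cara, Hal, Ivy, Jo, Tess, Zed}
⟦farmer⟧ = {Cara, Gus, Hal, Uma, Zed}
… ∩ ⟦who left⟧ = {Cara, Gus, Hal, Uma, Zed} ∩ {Cara, Gus, Hal, Sam, Uma, Xiu} = {Cara, Gus, Hal, Uma}
… ∩ ⟦across from Tess⟧ = {Cara, Gus, Hal, Uma} ∩ {Cara, Hal, Ivy, Jo, Tess, Zed} = {Cara, Hal}
So ⟦farmer who left across from Tess⟧ = {Cara, Hal}.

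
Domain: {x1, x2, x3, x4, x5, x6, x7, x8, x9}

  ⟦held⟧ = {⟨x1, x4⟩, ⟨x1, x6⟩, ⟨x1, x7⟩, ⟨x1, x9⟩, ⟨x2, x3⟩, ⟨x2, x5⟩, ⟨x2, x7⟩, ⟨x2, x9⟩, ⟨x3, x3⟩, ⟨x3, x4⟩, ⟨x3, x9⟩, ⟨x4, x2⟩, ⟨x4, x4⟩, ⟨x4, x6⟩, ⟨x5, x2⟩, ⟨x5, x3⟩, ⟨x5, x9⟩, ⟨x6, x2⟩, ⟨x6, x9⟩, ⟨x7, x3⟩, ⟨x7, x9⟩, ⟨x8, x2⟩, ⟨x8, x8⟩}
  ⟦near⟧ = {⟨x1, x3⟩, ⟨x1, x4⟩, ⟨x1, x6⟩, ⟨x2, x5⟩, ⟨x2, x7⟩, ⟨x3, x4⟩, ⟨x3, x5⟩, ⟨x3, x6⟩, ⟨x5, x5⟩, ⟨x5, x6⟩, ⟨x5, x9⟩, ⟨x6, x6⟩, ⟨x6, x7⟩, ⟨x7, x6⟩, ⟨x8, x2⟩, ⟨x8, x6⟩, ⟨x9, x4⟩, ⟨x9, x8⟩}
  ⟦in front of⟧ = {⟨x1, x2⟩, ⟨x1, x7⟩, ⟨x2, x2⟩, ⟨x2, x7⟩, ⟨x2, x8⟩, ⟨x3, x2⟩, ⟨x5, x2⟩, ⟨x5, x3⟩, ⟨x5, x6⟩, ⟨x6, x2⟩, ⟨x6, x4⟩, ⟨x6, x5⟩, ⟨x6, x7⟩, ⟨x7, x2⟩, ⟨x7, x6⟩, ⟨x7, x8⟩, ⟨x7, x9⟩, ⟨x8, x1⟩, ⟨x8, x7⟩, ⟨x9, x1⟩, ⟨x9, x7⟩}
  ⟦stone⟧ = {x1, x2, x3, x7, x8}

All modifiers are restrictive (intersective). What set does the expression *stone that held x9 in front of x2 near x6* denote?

{x1, x3, x7}

⟦that held x9⟧ = {x : ⟨x, x9⟩ ∈ ⟦held⟧} = {x1, x2, x3, x5, x6, x7}
⟦in front of x2⟧ = {x : ⟨x, x2⟩ ∈ ⟦in front of⟧} = {x1, x2, x3, x5, x6, x7}
⟦near x6⟧ = {x : ⟨x, x6⟩ ∈ ⟦near⟧} = {x1, x3, x5, x6, x7, x8}
⟦stone⟧ = {x1, x2, x3, x7, x8}
… ∩ ⟦that held x9⟧ = {x1, x2, x3, x7, x8} ∩ {x1, x2, x3, x5, x6, x7} = {x1, x2, x3, x7}
… ∩ ⟦in front of x2⟧ = {x1, x2, x3, x7} ∩ {x1, x2, x3, x5, x6, x7} = {x1, x2, x3, x7}
… ∩ ⟦near x6⟧ = {x1, x2, x3, x7} ∩ {x1, x3, x5, x6, x7, x8} = {x1, x3, x7}
So ⟦stone that held x9 in front of x2 near x6⟧ = {x1, x3, x7}.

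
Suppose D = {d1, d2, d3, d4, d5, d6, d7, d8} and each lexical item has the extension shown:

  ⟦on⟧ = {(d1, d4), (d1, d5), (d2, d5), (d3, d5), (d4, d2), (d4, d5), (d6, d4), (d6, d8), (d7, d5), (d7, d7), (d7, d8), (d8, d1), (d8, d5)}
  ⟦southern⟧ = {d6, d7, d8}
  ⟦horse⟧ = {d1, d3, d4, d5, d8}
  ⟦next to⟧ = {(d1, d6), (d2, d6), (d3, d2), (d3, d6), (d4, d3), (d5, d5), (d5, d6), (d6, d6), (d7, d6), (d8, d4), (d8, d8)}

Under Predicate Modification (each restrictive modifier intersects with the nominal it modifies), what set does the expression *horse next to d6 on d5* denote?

{d1, d3}

⟦next to d6⟧ = {x : ⟨x, d6⟩ ∈ ⟦next to⟧} = {d1, d2, d3, d5, d6, d7}
⟦on d5⟧ = {x : ⟨x, d5⟩ ∈ ⟦on⟧} = {d1, d2, d3, d4, d7, d8}
⟦horse⟧ = {d1, d3, d4, d5, d8}
… ∩ ⟦next to d6⟧ = {d1, d3, d4, d5, d8} ∩ {d1, d2, d3, d5, d6, d7} = {d1, d3, d5}
… ∩ ⟦on d5⟧ = {d1, d3, d5} ∩ {d1, d2, d3, d4, d7, d8} = {d1, d3}
So ⟦horse next to d6 on d5⟧ = {d1, d3}.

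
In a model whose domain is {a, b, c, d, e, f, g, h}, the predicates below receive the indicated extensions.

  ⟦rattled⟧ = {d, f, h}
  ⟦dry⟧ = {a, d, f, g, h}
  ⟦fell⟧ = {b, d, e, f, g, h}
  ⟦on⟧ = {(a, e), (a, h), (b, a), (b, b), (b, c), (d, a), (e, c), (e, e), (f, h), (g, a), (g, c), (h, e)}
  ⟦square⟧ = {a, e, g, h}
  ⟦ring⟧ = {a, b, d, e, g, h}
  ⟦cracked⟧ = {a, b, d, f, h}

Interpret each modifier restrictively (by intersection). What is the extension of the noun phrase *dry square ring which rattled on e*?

⟦which rattled⟧ = ⟦rattled⟧ = {d, f, h}
⟦on e⟧ = {x : ⟨x, e⟩ ∈ ⟦on⟧} = {a, e, h}
⟦ring⟧ = {a, b, d, e, g, h}
… ∩ ⟦which rattled⟧ = {a, b, d, e, g, h} ∩ {d, f, h} = {d, h}
… ∩ ⟦on e⟧ = {d, h} ∩ {a, e, h} = {h}
… ∩ ⟦dry⟧ = {h} ∩ {a, d, f, g, h} = {h}
… ∩ ⟦square⟧ = {h} ∩ {a, e, g, h} = {h}
So ⟦dry square ring which rattled on e⟧ = {h}.

{h}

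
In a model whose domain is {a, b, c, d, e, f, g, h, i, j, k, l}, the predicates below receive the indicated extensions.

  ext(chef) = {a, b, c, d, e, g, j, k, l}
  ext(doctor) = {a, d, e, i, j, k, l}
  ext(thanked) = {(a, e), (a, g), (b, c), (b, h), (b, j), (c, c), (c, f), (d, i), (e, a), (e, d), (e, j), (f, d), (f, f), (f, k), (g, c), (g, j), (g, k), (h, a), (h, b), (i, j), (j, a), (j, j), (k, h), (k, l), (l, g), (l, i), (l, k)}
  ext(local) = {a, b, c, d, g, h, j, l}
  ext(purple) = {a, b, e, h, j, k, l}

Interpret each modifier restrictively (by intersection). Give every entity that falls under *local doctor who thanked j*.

{j}

⟦who thanked j⟧ = {x : ⟨x, j⟩ ∈ ⟦thanked⟧} = {b, e, g, i, j}
⟦doctor⟧ = {a, d, e, i, j, k, l}
… ∩ ⟦who thanked j⟧ = {a, d, e, i, j, k, l} ∩ {b, e, g, i, j} = {e, i, j}
… ∩ ⟦local⟧ = {e, i, j} ∩ {a, b, c, d, g, h, j, l} = {j}
So ⟦local doctor who thanked j⟧ = {j}.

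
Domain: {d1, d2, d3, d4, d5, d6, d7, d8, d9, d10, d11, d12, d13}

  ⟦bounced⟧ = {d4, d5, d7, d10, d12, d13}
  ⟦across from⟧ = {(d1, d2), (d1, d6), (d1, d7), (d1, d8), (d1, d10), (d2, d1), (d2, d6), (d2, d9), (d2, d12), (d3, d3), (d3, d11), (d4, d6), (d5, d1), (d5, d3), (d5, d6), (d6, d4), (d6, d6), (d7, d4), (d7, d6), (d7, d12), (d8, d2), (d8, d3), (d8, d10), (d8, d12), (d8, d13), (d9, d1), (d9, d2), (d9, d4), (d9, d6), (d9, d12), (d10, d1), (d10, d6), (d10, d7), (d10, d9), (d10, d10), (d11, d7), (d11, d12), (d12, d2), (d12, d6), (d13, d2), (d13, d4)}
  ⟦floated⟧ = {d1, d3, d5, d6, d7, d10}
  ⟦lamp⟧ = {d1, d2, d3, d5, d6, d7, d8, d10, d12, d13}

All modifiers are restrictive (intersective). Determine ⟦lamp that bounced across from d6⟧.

{d5, d7, d10, d12}

⟦that bounced⟧ = ⟦bounced⟧ = {d4, d5, d7, d10, d12, d13}
⟦across from d6⟧ = {x : ⟨x, d6⟩ ∈ ⟦across from⟧} = {d1, d2, d4, d5, d6, d7, d9, d10, d12}
⟦lamp⟧ = {d1, d2, d3, d5, d6, d7, d8, d10, d12, d13}
… ∩ ⟦that bounced⟧ = {d1, d2, d3, d5, d6, d7, d8, d10, d12, d13} ∩ {d4, d5, d7, d10, d12, d13} = {d5, d7, d10, d12, d13}
… ∩ ⟦across from d6⟧ = {d5, d7, d10, d12, d13} ∩ {d1, d2, d4, d5, d6, d7, d9, d10, d12} = {d5, d7, d10, d12}
So ⟦lamp that bounced across from d6⟧ = {d5, d7, d10, d12}.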